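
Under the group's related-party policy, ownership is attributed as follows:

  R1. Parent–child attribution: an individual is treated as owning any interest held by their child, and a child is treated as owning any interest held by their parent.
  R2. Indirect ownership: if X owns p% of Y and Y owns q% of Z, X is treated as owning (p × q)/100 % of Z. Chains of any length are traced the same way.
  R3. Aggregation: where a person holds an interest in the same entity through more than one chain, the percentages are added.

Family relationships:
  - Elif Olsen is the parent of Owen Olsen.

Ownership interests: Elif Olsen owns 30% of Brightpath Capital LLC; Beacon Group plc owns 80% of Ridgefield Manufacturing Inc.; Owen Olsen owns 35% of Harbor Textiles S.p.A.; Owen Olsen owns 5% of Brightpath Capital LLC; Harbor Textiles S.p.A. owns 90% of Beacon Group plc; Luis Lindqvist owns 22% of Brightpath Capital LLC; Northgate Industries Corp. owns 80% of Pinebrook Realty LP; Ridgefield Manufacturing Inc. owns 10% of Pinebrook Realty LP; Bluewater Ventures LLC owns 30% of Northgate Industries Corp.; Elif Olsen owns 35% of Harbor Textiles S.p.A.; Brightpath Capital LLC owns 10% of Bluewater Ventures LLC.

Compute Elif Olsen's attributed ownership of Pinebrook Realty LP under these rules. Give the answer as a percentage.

5.88%

By parent–child attribution (R1), Elif Olsen is treated as also owning Owen Olsen's interest in Harbor Textiles S.p.A, giving 35% + 35% = 70%.
By parent–child attribution (R1), Elif Olsen is treated as also owning Owen Olsen's interest in Brightpath Capital LLC, giving 30% + 5% = 35%.
Chain via Harbor Textiles S.p.A. → Beacon Group plc → Ridgefield Manufacturing Inc. (R2): 70% × 90% × 80% × 10% = 5.04% of Pinebrook Realty LP.
Chain via Brightpath Capital LLC → Bluewater Ventures LLC → Northgate Industries Corp. (R2): 35% × 10% × 30% × 80% = 0.84% of Pinebrook Realty LP.
Aggregating (R3): 5.04% + 0.84% = 5.88%.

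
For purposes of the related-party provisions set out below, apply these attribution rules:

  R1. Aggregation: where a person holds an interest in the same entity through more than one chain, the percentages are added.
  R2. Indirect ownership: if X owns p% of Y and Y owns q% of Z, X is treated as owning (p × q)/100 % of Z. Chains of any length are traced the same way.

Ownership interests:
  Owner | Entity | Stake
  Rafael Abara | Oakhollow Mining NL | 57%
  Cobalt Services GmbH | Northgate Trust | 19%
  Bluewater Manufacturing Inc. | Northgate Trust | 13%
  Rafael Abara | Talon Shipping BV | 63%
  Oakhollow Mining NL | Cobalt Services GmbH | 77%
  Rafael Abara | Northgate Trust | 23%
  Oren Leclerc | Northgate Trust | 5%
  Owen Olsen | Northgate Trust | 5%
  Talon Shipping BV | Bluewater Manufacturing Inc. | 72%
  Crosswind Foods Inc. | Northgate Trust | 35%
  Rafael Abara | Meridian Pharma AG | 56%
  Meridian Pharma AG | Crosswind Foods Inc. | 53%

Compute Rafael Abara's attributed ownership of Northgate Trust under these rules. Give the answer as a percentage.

Chain via Oakhollow Mining NL → Cobalt Services GmbH (R2): 57% × 77% × 19% = 8.3391% of Northgate Trust.
Chain via Talon Shipping BV → Bluewater Manufacturing Inc. (R2): 63% × 72% × 13% = 5.8968% of Northgate Trust.
Chain via Meridian Pharma AG → Crosswind Foods Inc. (R2): 56% × 53% × 35% = 10.388% of Northgate Trust.
Direct interest in Northgate Trust: 23%.
Aggregating (R1): 8.3391% + 5.8968% + 10.388% + 23% = 47.6239%.

47.6239%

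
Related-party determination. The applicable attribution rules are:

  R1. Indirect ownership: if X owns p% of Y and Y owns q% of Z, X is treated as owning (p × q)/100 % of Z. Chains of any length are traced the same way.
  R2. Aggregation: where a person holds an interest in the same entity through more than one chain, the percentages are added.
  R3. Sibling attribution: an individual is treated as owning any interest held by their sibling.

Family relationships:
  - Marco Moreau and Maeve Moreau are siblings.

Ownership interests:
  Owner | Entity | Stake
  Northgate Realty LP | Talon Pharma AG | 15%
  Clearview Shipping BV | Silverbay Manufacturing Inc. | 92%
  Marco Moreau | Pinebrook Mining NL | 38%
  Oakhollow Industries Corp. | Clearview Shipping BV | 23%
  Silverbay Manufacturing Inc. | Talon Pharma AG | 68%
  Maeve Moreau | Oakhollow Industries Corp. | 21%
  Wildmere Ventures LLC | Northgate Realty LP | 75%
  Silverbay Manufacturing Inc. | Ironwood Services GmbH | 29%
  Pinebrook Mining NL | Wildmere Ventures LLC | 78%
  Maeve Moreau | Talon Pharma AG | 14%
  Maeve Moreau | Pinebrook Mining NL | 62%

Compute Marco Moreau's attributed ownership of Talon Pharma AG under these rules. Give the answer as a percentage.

By sibling attribution (R3), Marco Moreau is treated as also owning Maeve Moreau's interest in Pinebrook Mining NL, giving 38% + 62% = 100%.
By sibling attribution (R3), Marco Moreau is treated as owning Maeve Moreau's 21% interest in Oakhollow Industries Corp.
By sibling attribution (R3), Marco Moreau is treated as owning Maeve Moreau's 14% interest in Talon Pharma AG.
Chain via Pinebrook Mining NL → Wildmere Ventures LLC → Northgate Realty LP (R1): 100% × 78% × 75% × 15% = 8.775% of Talon Pharma AG.
Chain via Oakhollow Industries Corp. → Clearview Shipping BV → Silverbay Manufacturing Inc. (R1): 21% × 23% × 92% × 68% = 3.021648% of Talon Pharma AG.
Direct interest in Talon Pharma AG: 14%.
Aggregating (R2): 8.775% + 3.021648% + 14% = 25.796648%.

25.796648%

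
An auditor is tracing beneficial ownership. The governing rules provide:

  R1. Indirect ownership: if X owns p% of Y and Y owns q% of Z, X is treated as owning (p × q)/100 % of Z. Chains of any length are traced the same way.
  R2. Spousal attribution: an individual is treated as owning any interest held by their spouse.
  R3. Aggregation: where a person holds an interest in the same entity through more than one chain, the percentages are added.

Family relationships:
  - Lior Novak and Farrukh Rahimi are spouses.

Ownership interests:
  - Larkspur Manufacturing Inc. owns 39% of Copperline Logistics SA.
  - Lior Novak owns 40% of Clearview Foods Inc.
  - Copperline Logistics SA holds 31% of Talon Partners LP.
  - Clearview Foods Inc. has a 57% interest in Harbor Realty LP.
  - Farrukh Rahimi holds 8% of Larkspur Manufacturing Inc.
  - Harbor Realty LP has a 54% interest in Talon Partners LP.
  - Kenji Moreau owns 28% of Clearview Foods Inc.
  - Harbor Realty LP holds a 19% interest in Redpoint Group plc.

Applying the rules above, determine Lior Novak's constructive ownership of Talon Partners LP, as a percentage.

By spousal attribution (R2), Lior Novak is treated as owning Farrukh Rahimi's 8% interest in Larkspur Manufacturing Inc.
Chain via Clearview Foods Inc. → Harbor Realty LP (R1): 40% × 57% × 54% = 12.312% of Talon Partners LP.
Chain via Larkspur Manufacturing Inc. → Copperline Logistics SA (R1): 8% × 39% × 31% = 0.9672% of Talon Partners LP.
Aggregating (R3): 12.312% + 0.9672% = 13.2792%.

13.2792%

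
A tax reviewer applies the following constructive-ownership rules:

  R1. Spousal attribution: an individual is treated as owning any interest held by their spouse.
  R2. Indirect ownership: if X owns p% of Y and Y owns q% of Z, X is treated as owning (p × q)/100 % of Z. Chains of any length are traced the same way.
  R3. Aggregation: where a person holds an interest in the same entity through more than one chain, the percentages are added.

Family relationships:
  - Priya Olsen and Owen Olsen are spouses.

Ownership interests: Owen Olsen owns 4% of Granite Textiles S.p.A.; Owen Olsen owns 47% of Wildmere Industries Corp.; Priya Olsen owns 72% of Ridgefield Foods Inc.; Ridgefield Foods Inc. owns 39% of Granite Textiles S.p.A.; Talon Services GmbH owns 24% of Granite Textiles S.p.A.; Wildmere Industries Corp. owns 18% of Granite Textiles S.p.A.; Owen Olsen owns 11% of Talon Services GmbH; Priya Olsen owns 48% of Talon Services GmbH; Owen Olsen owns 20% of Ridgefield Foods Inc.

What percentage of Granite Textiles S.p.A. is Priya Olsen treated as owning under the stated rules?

62.5%

By spousal attribution (R1), Priya Olsen is treated as also owning Owen Olsen's interest in Ridgefield Foods Inc, giving 72% + 20% = 92%.
By spousal attribution (R1), Priya Olsen is treated as also owning Owen Olsen's interest in Talon Services GmbH, giving 48% + 11% = 59%.
By spousal attribution (R1), Priya Olsen is treated as owning Owen Olsen's 47% interest in Wildmere Industries Corp.
By spousal attribution (R1), Priya Olsen is treated as owning Owen Olsen's 4% interest in Granite Textiles S.p.A.
Chain via Ridgefield Foods Inc. (R2): 92% × 39% = 35.88% of Granite Textiles S.p.A.
Chain via Talon Services GmbH (R2): 59% × 24% = 14.16% of Granite Textiles S.p.A.
Chain via Wildmere Industries Corp. (R2): 47% × 18% = 8.46% of Granite Textiles S.p.A.
Direct interest in Granite Textiles S.p.A: 4%.
Aggregating (R3): 35.88% + 14.16% + 8.46% + 4% = 62.5%.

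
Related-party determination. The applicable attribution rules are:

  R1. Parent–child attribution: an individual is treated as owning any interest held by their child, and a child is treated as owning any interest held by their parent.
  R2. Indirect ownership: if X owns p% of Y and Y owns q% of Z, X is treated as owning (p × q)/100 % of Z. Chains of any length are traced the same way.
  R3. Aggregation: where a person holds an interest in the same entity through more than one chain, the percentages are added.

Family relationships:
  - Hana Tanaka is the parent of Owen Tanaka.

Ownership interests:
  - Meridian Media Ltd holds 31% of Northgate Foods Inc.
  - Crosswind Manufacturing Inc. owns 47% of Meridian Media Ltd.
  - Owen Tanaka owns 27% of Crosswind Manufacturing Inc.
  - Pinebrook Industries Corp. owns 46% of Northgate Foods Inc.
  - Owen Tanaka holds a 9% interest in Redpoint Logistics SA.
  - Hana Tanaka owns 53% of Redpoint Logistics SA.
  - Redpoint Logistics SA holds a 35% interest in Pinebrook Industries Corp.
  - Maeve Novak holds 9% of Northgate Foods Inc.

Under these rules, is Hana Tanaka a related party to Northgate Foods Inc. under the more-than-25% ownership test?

No

By parent–child attribution (R1), Hana Tanaka is treated as also owning Owen Tanaka's interest in Redpoint Logistics SA, giving 53% + 9% = 62%.
By parent–child attribution (R1), Hana Tanaka is treated as owning Owen Tanaka's 27% interest in Crosswind Manufacturing Inc.
Chain via Redpoint Logistics SA → Pinebrook Industries Corp. (R2): 62% × 35% × 46% = 9.982% of Northgate Foods Inc.
Chain via Crosswind Manufacturing Inc. → Meridian Media Ltd (R2): 27% × 47% × 31% = 3.9339% of Northgate Foods Inc.
Aggregating (R3): 9.982% + 3.9339% = 13.9159%.
13.9159% does not exceed the 25% threshold, so Hana is not a related party to Northgate Foods Inc.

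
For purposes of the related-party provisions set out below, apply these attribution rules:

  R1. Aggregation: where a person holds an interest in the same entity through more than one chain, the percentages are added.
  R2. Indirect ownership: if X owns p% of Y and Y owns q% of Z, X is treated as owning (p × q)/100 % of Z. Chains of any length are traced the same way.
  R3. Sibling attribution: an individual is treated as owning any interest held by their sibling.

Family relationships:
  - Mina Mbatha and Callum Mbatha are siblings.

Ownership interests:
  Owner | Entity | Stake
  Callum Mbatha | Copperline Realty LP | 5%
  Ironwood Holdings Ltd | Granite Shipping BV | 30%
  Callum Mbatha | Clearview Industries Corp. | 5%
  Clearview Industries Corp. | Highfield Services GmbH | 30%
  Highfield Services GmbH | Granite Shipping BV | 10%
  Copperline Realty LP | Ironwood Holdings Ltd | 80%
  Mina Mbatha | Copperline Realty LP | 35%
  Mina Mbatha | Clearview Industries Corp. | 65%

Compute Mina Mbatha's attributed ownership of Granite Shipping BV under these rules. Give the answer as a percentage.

11.7%

By sibling attribution (R3), Mina Mbatha is treated as also owning Callum Mbatha's interest in Clearview Industries Corp, giving 65% + 5% = 70%.
By sibling attribution (R3), Mina Mbatha is treated as also owning Callum Mbatha's interest in Copperline Realty LP, giving 35% + 5% = 40%.
Chain via Clearview Industries Corp. → Highfield Services GmbH (R2): 70% × 30% × 10% = 2.1% of Granite Shipping BV.
Chain via Copperline Realty LP → Ironwood Holdings Ltd (R2): 40% × 80% × 30% = 9.6% of Granite Shipping BV.
Aggregating (R1): 2.1% + 9.6% = 11.7%.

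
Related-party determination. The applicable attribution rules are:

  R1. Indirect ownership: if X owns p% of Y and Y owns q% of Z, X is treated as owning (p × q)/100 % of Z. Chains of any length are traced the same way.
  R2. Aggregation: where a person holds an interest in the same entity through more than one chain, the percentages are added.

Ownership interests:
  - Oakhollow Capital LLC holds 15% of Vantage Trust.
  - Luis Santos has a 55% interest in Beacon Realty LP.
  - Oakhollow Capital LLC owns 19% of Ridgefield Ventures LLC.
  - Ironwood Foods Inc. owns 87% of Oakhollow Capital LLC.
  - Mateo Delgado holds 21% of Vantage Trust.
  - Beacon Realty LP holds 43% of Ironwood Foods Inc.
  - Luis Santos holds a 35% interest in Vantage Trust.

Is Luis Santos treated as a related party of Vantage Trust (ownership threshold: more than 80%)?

Chain via Beacon Realty LP → Ironwood Foods Inc. → Oakhollow Capital LLC (R1): 55% × 43% × 87% × 15% = 3.086325% of Vantage Trust.
Direct interest in Vantage Trust: 35%.
Aggregating (R2): 3.086325% + 35% = 38.086325%.
38.086325% does not exceed the 80% threshold, so Luis is not a related party to Vantage Trust.

No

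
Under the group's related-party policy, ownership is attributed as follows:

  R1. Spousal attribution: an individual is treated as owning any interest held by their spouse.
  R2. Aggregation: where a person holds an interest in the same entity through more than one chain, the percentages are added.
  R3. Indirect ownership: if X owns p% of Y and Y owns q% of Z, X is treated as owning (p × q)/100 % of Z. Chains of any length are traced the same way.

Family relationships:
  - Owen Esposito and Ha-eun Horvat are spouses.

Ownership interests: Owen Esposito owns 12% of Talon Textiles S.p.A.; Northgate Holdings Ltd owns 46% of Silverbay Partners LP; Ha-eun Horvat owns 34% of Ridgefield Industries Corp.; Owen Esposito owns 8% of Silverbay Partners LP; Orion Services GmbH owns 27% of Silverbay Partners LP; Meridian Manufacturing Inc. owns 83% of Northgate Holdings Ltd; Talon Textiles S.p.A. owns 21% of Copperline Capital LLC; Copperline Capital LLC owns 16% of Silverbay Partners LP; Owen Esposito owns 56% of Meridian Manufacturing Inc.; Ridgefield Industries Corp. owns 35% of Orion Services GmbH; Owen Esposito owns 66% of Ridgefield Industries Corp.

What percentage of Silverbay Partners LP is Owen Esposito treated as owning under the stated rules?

By spousal attribution (R1), Owen Esposito is treated as also owning Ha-eun Horvat's interest in Ridgefield Industries Corp, giving 66% + 34% = 100%.
Chain via Talon Textiles S.p.A. → Copperline Capital LLC (R3): 12% × 21% × 16% = 0.4032% of Silverbay Partners LP.
Chain via Meridian Manufacturing Inc. → Northgate Holdings Ltd (R3): 56% × 83% × 46% = 21.3808% of Silverbay Partners LP.
Chain via Ridgefield Industries Corp. → Orion Services GmbH (R3): 100% × 35% × 27% = 9.45% of Silverbay Partners LP.
Direct interest in Silverbay Partners LP: 8%.
Aggregating (R2): 0.4032% + 21.3808% + 9.45% + 8% = 39.234%.

39.234%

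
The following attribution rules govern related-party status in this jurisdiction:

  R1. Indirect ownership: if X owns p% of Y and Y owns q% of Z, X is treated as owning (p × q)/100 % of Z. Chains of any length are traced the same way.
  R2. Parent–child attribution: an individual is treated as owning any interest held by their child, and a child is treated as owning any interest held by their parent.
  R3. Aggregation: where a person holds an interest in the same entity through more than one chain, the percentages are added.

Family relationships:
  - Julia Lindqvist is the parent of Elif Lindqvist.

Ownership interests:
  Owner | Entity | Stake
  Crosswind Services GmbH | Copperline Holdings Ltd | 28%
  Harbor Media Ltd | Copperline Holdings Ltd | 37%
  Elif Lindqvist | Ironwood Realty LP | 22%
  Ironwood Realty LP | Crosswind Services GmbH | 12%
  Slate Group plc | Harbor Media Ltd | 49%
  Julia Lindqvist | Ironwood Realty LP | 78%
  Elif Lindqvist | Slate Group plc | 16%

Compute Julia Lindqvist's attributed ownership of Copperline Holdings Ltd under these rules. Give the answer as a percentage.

By parent–child attribution (R2), Julia Lindqvist is treated as also owning Elif Lindqvist's interest in Ironwood Realty LP, giving 78% + 22% = 100%.
By parent–child attribution (R2), Julia Lindqvist is treated as owning Elif Lindqvist's 16% interest in Slate Group plc.
Chain via Ironwood Realty LP → Crosswind Services GmbH (R1): 100% × 12% × 28% = 3.36% of Copperline Holdings Ltd.
Chain via Slate Group plc → Harbor Media Ltd (R1): 16% × 49% × 37% = 2.9008% of Copperline Holdings Ltd.
Aggregating (R3): 3.36% + 2.9008% = 6.2608%.

6.2608%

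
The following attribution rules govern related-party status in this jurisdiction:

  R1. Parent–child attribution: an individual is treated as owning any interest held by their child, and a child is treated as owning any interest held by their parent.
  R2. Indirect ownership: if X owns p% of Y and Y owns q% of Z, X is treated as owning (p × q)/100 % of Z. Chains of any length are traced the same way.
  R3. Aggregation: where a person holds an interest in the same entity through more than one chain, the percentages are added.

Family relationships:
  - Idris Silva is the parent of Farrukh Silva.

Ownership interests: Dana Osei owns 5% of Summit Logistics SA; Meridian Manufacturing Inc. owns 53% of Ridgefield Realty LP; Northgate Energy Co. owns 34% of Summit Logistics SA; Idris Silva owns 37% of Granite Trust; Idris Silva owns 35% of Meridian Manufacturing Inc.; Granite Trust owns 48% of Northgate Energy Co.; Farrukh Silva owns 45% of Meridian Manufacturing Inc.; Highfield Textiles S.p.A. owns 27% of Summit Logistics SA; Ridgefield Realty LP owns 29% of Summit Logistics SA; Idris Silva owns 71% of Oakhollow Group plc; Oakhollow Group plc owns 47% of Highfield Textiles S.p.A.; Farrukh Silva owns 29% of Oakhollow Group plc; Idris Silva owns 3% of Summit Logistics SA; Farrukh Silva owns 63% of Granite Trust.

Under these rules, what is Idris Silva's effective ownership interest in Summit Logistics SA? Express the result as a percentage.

By parent–child attribution (R1), Idris Silva is treated as also owning Farrukh Silva's interest in Granite Trust, giving 37% + 63% = 100%.
By parent–child attribution (R1), Idris Silva is treated as also owning Farrukh Silva's interest in Oakhollow Group plc, giving 71% + 29% = 100%.
By parent–child attribution (R1), Idris Silva is treated as also owning Farrukh Silva's interest in Meridian Manufacturing Inc, giving 35% + 45% = 80%.
Chain via Granite Trust → Northgate Energy Co. (R2): 100% × 48% × 34% = 16.32% of Summit Logistics SA.
Chain via Oakhollow Group plc → Highfield Textiles S.p.A. (R2): 100% × 47% × 27% = 12.69% of Summit Logistics SA.
Chain via Meridian Manufacturing Inc. → Ridgefield Realty LP (R2): 80% × 53% × 29% = 12.296% of Summit Logistics SA.
Direct interest in Summit Logistics SA: 3%.
Aggregating (R3): 16.32% + 12.69% + 12.296% + 3% = 44.306%.

44.306%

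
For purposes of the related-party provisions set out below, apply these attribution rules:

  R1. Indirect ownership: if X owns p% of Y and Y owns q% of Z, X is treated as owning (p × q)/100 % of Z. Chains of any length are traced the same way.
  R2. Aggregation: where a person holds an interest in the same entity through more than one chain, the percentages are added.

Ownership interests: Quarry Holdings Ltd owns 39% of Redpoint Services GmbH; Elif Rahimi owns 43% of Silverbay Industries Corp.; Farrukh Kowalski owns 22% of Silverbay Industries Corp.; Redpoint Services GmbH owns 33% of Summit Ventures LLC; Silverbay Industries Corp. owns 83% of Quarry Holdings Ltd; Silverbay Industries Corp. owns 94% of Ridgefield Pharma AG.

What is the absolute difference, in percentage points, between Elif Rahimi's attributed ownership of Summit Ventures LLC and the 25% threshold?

Chain via Silverbay Industries Corp. → Quarry Holdings Ltd → Redpoint Services GmbH (R1): 43% × 83% × 39% × 33% = 4.593303% of Summit Ventures LLC.
4.593303% falls short of the 25% threshold by 20.406697 percentage points.

20.406697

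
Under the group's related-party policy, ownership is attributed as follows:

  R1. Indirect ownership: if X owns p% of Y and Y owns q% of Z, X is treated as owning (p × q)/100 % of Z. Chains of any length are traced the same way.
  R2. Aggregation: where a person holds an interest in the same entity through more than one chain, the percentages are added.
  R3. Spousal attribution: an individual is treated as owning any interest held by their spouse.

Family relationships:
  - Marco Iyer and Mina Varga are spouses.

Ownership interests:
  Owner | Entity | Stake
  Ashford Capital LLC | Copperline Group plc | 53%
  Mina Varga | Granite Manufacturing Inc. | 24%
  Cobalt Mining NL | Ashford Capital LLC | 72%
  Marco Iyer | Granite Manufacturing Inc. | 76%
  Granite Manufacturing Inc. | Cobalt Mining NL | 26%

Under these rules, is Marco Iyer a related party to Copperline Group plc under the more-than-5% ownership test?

Yes

By spousal attribution (R3), Marco Iyer is treated as also owning Mina Varga's interest in Granite Manufacturing Inc, giving 76% + 24% = 100%.
Chain via Granite Manufacturing Inc. → Cobalt Mining NL → Ashford Capital LLC (R1): 100% × 26% × 72% × 53% = 9.9216% of Copperline Group plc.
9.9216% exceeds the 5% threshold, so Marco is a related party to Copperline Group plc.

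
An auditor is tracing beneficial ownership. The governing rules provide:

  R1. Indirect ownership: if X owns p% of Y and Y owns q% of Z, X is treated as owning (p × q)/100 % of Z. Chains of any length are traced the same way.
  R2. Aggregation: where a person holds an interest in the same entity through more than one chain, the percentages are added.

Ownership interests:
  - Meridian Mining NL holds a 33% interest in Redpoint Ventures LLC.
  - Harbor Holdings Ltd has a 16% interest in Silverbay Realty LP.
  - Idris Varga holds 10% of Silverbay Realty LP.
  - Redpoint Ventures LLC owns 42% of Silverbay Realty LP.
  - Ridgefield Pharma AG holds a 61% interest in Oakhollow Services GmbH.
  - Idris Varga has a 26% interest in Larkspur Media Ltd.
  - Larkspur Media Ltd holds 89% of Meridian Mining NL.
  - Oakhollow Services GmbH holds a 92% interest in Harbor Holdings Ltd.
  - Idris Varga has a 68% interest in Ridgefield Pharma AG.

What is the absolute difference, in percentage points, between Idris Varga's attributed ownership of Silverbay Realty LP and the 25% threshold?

5.68694

Chain via Ridgefield Pharma AG → Oakhollow Services GmbH → Harbor Holdings Ltd (R1): 68% × 61% × 92% × 16% = 6.105856% of Silverbay Realty LP.
Chain via Larkspur Media Ltd → Meridian Mining NL → Redpoint Ventures LLC (R1): 26% × 89% × 33% × 42% = 3.207204% of Silverbay Realty LP.
Direct interest in Silverbay Realty LP: 10%.
Aggregating (R2): 6.105856% + 3.207204% + 10% = 19.31306%.
19.31306% falls short of the 25% threshold by 5.68694 percentage points.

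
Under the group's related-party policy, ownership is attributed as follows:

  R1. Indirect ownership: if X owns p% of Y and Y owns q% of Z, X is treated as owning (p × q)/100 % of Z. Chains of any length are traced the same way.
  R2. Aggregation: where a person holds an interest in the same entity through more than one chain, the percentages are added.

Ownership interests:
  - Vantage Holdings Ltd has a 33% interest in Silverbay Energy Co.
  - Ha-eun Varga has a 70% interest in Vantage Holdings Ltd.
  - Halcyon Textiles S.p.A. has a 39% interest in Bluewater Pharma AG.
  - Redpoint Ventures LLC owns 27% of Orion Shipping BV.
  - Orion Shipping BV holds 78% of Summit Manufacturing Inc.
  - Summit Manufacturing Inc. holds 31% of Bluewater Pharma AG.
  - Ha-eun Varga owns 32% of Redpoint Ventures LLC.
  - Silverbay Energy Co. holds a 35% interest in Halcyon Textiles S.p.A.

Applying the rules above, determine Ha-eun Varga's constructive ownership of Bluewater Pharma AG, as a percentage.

5.242302%

Chain via Vantage Holdings Ltd → Silverbay Energy Co. → Halcyon Textiles S.p.A. (R1): 70% × 33% × 35% × 39% = 3.15315% of Bluewater Pharma AG.
Chain via Redpoint Ventures LLC → Orion Shipping BV → Summit Manufacturing Inc. (R1): 32% × 27% × 78% × 31% = 2.089152% of Bluewater Pharma AG.
Aggregating (R2): 3.15315% + 2.089152% = 5.242302%.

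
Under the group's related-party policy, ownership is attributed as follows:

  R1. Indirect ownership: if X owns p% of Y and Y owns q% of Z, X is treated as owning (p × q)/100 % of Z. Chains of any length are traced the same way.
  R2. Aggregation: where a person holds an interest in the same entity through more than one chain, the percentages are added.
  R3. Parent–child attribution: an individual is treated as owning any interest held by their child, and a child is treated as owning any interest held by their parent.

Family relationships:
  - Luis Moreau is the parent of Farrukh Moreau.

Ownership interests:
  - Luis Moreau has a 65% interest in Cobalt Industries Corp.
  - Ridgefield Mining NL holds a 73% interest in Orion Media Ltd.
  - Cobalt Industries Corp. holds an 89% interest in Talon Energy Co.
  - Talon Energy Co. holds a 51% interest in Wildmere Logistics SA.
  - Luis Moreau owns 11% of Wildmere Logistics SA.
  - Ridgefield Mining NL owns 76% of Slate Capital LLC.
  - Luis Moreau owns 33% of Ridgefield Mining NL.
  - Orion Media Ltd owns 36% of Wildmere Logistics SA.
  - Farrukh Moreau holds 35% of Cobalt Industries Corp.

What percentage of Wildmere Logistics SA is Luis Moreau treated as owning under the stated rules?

By parent–child attribution (R3), Luis Moreau is treated as also owning Farrukh Moreau's interest in Cobalt Industries Corp, giving 65% + 35% = 100%.
Chain via Cobalt Industries Corp. → Talon Energy Co. (R1): 100% × 89% × 51% = 45.39% of Wildmere Logistics SA.
Chain via Ridgefield Mining NL → Orion Media Ltd (R1): 33% × 73% × 36% = 8.6724% of Wildmere Logistics SA.
Direct interest in Wildmere Logistics SA: 11%.
Aggregating (R2): 45.39% + 8.6724% + 11% = 65.0624%.

65.0624%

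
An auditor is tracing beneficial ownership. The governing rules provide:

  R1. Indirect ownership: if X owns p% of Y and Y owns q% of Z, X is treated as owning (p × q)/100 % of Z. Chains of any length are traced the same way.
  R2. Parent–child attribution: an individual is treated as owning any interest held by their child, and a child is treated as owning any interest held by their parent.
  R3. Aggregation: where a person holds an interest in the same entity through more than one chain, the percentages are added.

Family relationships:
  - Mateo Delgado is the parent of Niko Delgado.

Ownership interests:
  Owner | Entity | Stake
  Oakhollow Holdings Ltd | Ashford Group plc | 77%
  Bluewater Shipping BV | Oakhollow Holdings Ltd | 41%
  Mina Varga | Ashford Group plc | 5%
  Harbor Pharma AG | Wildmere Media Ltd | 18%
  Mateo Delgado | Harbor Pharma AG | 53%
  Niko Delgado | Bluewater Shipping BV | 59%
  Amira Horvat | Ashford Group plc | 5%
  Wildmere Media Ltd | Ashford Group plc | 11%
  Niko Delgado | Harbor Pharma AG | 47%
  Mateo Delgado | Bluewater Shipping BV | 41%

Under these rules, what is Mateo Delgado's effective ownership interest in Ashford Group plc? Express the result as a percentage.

By parent–child attribution (R2), Mateo Delgado is treated as also owning Niko Delgado's interest in Harbor Pharma AG, giving 53% + 47% = 100%.
By parent–child attribution (R2), Mateo Delgado is treated as also owning Niko Delgado's interest in Bluewater Shipping BV, giving 41% + 59% = 100%.
Chain via Harbor Pharma AG → Wildmere Media Ltd (R1): 100% × 18% × 11% = 1.98% of Ashford Group plc.
Chain via Bluewater Shipping BV → Oakhollow Holdings Ltd (R1): 100% × 41% × 77% = 31.57% of Ashford Group plc.
Aggregating (R3): 1.98% + 31.57% = 33.55%.

33.55%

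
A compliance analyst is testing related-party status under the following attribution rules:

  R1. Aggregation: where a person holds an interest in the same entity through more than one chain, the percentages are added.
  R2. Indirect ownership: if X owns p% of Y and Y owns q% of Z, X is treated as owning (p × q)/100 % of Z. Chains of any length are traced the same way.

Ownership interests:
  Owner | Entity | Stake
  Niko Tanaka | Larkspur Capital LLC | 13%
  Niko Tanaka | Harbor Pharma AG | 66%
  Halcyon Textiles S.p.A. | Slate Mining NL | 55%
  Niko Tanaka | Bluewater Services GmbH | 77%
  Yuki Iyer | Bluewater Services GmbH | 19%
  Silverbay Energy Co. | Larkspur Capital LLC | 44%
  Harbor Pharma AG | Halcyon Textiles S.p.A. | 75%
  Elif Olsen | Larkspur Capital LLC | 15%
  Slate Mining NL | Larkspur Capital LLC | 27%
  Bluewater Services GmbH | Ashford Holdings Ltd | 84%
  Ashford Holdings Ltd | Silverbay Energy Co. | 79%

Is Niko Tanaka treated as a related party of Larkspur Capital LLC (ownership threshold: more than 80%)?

No

Chain via Bluewater Services GmbH → Ashford Holdings Ltd → Silverbay Energy Co. (R2): 77% × 84% × 79% × 44% = 22.482768% of Larkspur Capital LLC.
Chain via Harbor Pharma AG → Halcyon Textiles S.p.A. → Slate Mining NL (R2): 66% × 75% × 55% × 27% = 7.35075% of Larkspur Capital LLC.
Direct interest in Larkspur Capital LLC: 13%.
Aggregating (R1): 22.482768% + 7.35075% + 13% = 42.833518%.
42.833518% does not exceed the 80% threshold, so Niko is not a related party to Larkspur Capital LLC.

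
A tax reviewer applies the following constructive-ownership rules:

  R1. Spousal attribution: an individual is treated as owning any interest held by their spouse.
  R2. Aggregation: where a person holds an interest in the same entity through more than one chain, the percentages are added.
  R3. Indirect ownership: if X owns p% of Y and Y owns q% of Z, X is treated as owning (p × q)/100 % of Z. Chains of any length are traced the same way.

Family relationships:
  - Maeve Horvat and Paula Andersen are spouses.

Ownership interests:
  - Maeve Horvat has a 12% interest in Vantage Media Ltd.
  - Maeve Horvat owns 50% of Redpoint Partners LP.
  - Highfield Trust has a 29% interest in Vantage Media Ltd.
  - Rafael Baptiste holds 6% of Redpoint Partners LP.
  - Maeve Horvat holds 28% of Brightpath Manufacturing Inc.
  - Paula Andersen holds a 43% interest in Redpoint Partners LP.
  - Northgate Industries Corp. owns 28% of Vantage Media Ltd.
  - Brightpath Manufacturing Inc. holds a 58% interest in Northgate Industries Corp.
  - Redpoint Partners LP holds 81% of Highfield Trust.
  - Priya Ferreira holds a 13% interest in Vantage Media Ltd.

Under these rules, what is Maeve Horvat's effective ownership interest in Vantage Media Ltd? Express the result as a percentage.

By spousal attribution (R1), Maeve Horvat is treated as also owning Paula Andersen's interest in Redpoint Partners LP, giving 50% + 43% = 93%.
Chain via Brightpath Manufacturing Inc. → Northgate Industries Corp. (R3): 28% × 58% × 28% = 4.5472% of Vantage Media Ltd.
Chain via Redpoint Partners LP → Highfield Trust (R3): 93% × 81% × 29% = 21.8457% of Vantage Media Ltd.
Direct interest in Vantage Media Ltd: 12%.
Aggregating (R2): 4.5472% + 21.8457% + 12% = 38.3929%.

38.3929%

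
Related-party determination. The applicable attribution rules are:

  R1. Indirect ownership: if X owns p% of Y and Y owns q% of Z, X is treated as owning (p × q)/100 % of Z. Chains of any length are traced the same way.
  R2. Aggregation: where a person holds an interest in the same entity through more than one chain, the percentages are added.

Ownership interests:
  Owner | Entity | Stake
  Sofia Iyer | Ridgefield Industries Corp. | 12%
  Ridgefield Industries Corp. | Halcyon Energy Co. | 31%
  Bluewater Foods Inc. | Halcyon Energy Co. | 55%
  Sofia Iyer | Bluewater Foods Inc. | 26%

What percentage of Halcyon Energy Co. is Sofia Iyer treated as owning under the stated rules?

18.02%

Chain via Bluewater Foods Inc. (R1): 26% × 55% = 14.3% of Halcyon Energy Co.
Chain via Ridgefield Industries Corp. (R1): 12% × 31% = 3.72% of Halcyon Energy Co.
Aggregating (R2): 14.3% + 3.72% = 18.02%.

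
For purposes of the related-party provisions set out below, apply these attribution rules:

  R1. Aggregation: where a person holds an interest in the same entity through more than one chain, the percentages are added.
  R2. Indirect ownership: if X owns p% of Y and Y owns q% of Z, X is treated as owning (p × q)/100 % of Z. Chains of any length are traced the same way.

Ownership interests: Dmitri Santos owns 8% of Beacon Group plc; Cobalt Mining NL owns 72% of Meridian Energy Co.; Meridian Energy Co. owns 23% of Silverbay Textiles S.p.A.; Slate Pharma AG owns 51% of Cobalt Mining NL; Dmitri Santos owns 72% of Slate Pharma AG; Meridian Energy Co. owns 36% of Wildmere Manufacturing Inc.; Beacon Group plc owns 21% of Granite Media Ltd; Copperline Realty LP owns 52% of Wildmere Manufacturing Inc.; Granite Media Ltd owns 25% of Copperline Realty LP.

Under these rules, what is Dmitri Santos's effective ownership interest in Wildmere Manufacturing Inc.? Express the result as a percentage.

9.736224%

Chain via Slate Pharma AG → Cobalt Mining NL → Meridian Energy Co. (R2): 72% × 51% × 72% × 36% = 9.517824% of Wildmere Manufacturing Inc.
Chain via Beacon Group plc → Granite Media Ltd → Copperline Realty LP (R2): 8% × 21% × 25% × 52% = 0.2184% of Wildmere Manufacturing Inc.
Aggregating (R1): 9.517824% + 0.2184% = 9.736224%.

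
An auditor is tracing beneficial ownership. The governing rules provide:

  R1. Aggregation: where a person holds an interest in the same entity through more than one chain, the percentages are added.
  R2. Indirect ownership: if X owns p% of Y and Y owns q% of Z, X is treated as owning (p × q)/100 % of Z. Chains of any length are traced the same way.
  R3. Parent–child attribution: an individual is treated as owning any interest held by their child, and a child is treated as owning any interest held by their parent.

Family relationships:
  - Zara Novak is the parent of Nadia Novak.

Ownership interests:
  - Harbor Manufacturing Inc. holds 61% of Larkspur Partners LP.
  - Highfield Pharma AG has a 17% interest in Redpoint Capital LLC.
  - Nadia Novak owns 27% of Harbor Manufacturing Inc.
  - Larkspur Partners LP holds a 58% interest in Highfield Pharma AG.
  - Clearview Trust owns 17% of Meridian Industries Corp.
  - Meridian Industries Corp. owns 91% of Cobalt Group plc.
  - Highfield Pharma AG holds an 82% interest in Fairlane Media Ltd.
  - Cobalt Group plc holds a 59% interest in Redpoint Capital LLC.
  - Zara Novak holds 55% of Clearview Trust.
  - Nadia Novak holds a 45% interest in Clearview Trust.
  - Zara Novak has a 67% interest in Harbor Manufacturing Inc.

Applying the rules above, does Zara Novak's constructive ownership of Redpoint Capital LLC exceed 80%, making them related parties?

No

By parent–child attribution (R3), Zara Novak is treated as also owning Nadia Novak's interest in Clearview Trust, giving 55% + 45% = 100%.
By parent–child attribution (R3), Zara Novak is treated as also owning Nadia Novak's interest in Harbor Manufacturing Inc, giving 67% + 27% = 94%.
Chain via Clearview Trust → Meridian Industries Corp. → Cobalt Group plc (R2): 100% × 17% × 91% × 59% = 9.1273% of Redpoint Capital LLC.
Chain via Harbor Manufacturing Inc. → Larkspur Partners LP → Highfield Pharma AG (R2): 94% × 61% × 58% × 17% = 5.653724% of Redpoint Capital LLC.
Aggregating (R1): 9.1273% + 5.653724% = 14.781024%.
14.781024% does not exceed the 80% threshold, so Zara is not a related party to Redpoint Capital LLC.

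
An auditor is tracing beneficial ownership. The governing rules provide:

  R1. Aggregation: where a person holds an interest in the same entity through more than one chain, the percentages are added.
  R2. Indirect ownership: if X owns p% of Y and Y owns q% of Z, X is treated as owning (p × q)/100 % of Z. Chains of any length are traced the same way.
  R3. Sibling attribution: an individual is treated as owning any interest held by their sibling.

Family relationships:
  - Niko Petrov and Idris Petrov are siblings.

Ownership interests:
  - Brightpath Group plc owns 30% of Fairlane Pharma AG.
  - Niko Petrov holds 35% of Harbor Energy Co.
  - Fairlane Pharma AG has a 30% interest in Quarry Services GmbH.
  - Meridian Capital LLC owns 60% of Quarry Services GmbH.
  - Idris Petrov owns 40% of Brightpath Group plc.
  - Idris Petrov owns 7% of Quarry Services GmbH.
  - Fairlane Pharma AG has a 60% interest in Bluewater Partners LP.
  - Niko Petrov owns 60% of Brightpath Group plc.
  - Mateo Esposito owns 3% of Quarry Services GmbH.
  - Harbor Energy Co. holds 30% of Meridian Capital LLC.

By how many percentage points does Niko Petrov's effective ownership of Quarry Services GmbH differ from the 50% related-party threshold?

By sibling attribution (R3), Niko Petrov is treated as also owning Idris Petrov's interest in Brightpath Group plc, giving 60% + 40% = 100%.
By sibling attribution (R3), Niko Petrov is treated as owning Idris Petrov's 7% interest in Quarry Services GmbH.
Chain via Harbor Energy Co. → Meridian Capital LLC (R2): 35% × 30% × 60% = 6.3% of Quarry Services GmbH.
Chain via Brightpath Group plc → Fairlane Pharma AG (R2): 100% × 30% × 30% = 9% of Quarry Services GmbH.
Direct interest in Quarry Services GmbH: 7%.
Aggregating (R1): 6.3% + 9% + 7% = 22.3%.
22.3% falls short of the 50% threshold by 27.7 percentage points.

27.7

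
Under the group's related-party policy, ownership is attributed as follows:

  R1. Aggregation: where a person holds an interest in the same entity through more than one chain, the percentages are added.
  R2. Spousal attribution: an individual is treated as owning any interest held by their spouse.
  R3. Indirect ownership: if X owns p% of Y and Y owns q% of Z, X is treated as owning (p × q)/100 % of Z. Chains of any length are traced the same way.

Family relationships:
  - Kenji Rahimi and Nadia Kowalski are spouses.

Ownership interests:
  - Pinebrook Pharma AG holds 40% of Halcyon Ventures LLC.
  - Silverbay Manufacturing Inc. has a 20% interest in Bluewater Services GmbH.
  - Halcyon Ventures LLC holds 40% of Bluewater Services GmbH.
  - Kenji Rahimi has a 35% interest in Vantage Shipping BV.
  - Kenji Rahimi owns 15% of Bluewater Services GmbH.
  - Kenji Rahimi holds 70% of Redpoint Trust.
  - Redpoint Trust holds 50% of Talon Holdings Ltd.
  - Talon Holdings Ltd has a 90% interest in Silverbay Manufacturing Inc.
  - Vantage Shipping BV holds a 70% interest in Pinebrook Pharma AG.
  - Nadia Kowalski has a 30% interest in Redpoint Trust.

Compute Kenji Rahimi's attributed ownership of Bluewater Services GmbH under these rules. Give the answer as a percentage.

By spousal attribution (R2), Kenji Rahimi is treated as also owning Nadia Kowalski's interest in Redpoint Trust, giving 70% + 30% = 100%.
Chain via Redpoint Trust → Talon Holdings Ltd → Silverbay Manufacturing Inc. (R3): 100% × 50% × 90% × 20% = 9% of Bluewater Services GmbH.
Chain via Vantage Shipping BV → Pinebrook Pharma AG → Halcyon Ventures LLC (R3): 35% × 70% × 40% × 40% = 3.92% of Bluewater Services GmbH.
Direct interest in Bluewater Services GmbH: 15%.
Aggregating (R1): 9% + 3.92% + 15% = 27.92%.

27.92%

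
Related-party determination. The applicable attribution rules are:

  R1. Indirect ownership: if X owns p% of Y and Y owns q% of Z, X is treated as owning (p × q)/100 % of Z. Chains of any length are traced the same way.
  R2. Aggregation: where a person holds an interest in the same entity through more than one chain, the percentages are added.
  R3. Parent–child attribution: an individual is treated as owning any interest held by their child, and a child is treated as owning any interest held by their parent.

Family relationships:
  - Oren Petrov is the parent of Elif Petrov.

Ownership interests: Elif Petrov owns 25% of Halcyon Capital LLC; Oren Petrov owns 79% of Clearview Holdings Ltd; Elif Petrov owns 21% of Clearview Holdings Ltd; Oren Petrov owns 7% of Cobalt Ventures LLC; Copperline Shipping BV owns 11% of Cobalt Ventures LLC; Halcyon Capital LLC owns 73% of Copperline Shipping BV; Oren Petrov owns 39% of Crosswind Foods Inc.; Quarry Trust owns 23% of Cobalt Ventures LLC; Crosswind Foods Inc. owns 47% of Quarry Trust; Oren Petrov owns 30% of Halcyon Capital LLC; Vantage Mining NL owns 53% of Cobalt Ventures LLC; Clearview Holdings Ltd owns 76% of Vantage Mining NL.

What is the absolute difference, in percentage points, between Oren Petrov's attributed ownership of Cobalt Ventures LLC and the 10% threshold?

45.9124

By parent–child attribution (R3), Oren Petrov is treated as also owning Elif Petrov's interest in Clearview Holdings Ltd, giving 79% + 21% = 100%.
By parent–child attribution (R3), Oren Petrov is treated as also owning Elif Petrov's interest in Halcyon Capital LLC, giving 30% + 25% = 55%.
Chain via Clearview Holdings Ltd → Vantage Mining NL (R1): 100% × 76% × 53% = 40.28% of Cobalt Ventures LLC.
Chain via Halcyon Capital LLC → Copperline Shipping BV (R1): 55% × 73% × 11% = 4.4165% of Cobalt Ventures LLC.
Chain via Crosswind Foods Inc. → Quarry Trust (R1): 39% × 47% × 23% = 4.2159% of Cobalt Ventures LLC.
Direct interest in Cobalt Ventures LLC: 7%.
Aggregating (R2): 40.28% + 4.4165% + 4.2159% + 7% = 55.9124%.
55.9124% exceeds the 10% threshold by 45.9124 percentage points.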